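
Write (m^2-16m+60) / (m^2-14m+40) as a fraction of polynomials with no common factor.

Apply the Euclidean algorithm:
  m^2-16m+60 = (m^2-14m+40) + (-2m+20)
  m^2-14m+40 = (-(1/2)m+2)(-2m+20) + (0)
Last nonzero remainder: -2m+20. Dividing through by -2 gives the monic gcd m-10.
Cancel m-10 from numerator and denominator to get the reduced form.

(m-6)/(m-4)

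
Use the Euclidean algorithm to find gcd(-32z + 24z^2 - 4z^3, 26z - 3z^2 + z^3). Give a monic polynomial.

z

Repeated division with remainder:
  -4z^3 + 24z^2 - 32z = (-4)(z^3 - 3z^2 + 26z) + (12z^2 + 72z)
  z^3 - 3z^2 + 26z = ((1/12)z - 3/4)(12z^2 + 72z) + (80z)
  12z^2 + 72z = ((3/20)z + 9/10)(80z) + (0)
Last nonzero remainder: 80z. Dividing through by 80 gives the monic gcd z.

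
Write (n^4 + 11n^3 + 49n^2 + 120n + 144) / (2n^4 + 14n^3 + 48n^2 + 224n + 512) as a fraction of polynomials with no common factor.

By polynomial division,
  n^4 + 11n^3 + 49n^2 + 120n + 144 = (1/2)(2n^4 + 14n^3 + 48n^2 + 224n + 512) + (4n^3 + 25n^2 + 8n − 112)
  2n^4 + 14n^3 + 48n^2 + 224n + 512 = ((1/2)n + 3/8)(4n^3 + 25n^2 + 8n − 112) + ((277/8)n^2 + 277n + 554)
  4n^3 + 25n^2 + 8n − 112 = ((32/277)n − 56/277)((277/8)n^2 + 277n + 554) + (0)
Last nonzero remainder: (277/8)n^2 + 277n + 554. Dividing through by 277/8 gives the monic gcd n^2 + 8n + 16.
Cancel n^2 + 8n + 16 from numerator and denominator to get the reduced form.

(n^2 + 3n + 9)/(2n^2 − 2n + 32)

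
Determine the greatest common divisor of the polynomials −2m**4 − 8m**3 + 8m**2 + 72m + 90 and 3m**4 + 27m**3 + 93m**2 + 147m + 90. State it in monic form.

m**3 + 7m**2 + 17m + 15

Apply the Euclidean algorithm:
  −2m**4 − 8m**3 + 8m**2 + 72m + 90 = (−2/3)(3m**4 + 27m**3 + 93m**2 + 147m + 90) + (10m**3 + 70m**2 + 170m + 150)
  3m**4 + 27m**3 + 93m**2 + 147m + 90 = ((3/10)m + 3/5)(10m**3 + 70m**2 + 170m + 150) + (0)
Last nonzero remainder: 10m**3 + 70m**2 + 170m + 150. Dividing through by 10 gives the monic gcd m**3 + 7m**2 + 17m + 15.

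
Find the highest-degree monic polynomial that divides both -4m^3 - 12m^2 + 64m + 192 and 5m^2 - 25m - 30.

Repeated division with remainder:
  -4m^3 - 12m^2 + 64m + 192 = (-(4/5)m - 32/5)(5m^2 - 25m - 30) + (-120m)
  5m^2 - 25m - 30 = (-(1/24)m + 5/24)(-120m) + (-30)
  -120m = (4m)(-30) + (0)
The last nonzero remainder is the constant -30, so the polynomials are coprime and gcd = 1.

1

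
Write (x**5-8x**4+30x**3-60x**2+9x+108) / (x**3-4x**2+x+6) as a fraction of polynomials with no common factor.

Apply the Euclidean algorithm:
  x**5-8x**4+30x**3-60x**2+9x+108 = (x**2-4x+13)(x**3-4x**2+x+6) + (-10x**2+20x+30)
  x**3-4x**2+x+6 = (-(1/10)x+1/5)(-10x**2+20x+30) + (0)
Last nonzero remainder: -10x**2+20x+30. Dividing through by -10 gives the monic gcd x**2-2x-3.
Cancel x**2-2x-3 from numerator and denominator to get the reduced form.

(x**3-6x**2+21x-36)/(x-2)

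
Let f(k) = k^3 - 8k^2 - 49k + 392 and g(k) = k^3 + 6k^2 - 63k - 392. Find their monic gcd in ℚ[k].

Apply the Euclidean algorithm:
  k^3 - 8k^2 - 49k + 392 = (k^3 + 6k^2 - 63k - 392) + (-14k^2 + 14k + 784)
  k^3 + 6k^2 - 63k - 392 = (-(1/14)k - 1/2)(-14k^2 + 14k + 784) + (0)
Last nonzero remainder: -14k^2 + 14k + 784. Dividing through by -14 gives the monic gcd k^2 - k - 56.

k^2 - k - 56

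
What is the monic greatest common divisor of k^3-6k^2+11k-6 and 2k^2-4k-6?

Repeated division with remainder:
  k^3-6k^2+11k-6 = ((1/2)k-2)(2k^2-4k-6) + (6k-18)
  2k^2-4k-6 = ((1/3)k+1/3)(6k-18) + (0)
Last nonzero remainder: 6k-18. Dividing through by 6 gives the monic gcd k-3.

k-3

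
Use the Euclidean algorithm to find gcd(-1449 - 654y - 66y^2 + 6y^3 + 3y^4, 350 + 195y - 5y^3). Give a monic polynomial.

-7 + y

Apply the Euclidean algorithm:
  3y^4 + 6y^3 - 66y^2 - 654y - 1449 = (-(3/5)y - 6/5)(-5y^3 + 195y + 350) + (51y^2 - 210y - 1029)
  -5y^3 + 195y + 350 = (-(5/51)y - 350/867)(51y^2 - 210y - 1029) + ((2700/289)y - 18900/289)
  51y^2 - 210y - 1029 = ((4913/900)y + 14161/900)((2700/289)y - 18900/289) + (0)
Last nonzero remainder: (2700/289)y - 18900/289. Dividing through by 2700/289 gives the monic gcd y - 7.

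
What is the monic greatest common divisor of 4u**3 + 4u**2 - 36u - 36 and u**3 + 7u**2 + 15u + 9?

u**2 + 4u + 3

Apply the Euclidean algorithm:
  4u**3 + 4u**2 - 36u - 36 = (4)(u**3 + 7u**2 + 15u + 9) + (-24u**2 - 96u - 72)
  u**3 + 7u**2 + 15u + 9 = (-(1/24)u - 1/8)(-24u**2 - 96u - 72) + (0)
Last nonzero remainder: -24u**2 - 96u - 72. Dividing through by -24 gives the monic gcd u**2 + 4u + 3.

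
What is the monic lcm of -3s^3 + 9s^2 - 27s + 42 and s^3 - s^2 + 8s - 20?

Apply the Euclidean algorithm:
  -3s^3 + 9s^2 - 27s + 42 = (-3)(s^3 - s^2 + 8s - 20) + (6s^2 - 3s - 18)
  s^3 - s^2 + 8s - 20 = ((1/6)s - 1/12)(6s^2 - 3s - 18) + ((43/4)s - 43/2)
  6s^2 - 3s - 18 = ((24/43)s + 36/43)((43/4)s - 43/2) + (0)
Last nonzero remainder: (43/4)s - 43/2. Dividing through by 43/4 gives the monic gcd s - 2.
Then lcm(f, g) = f·g / gcd(f, g); expanding and making the result monic gives the answer.

s^5 - 2s^4 + 16s^3 - 35s^2 + 76s - 140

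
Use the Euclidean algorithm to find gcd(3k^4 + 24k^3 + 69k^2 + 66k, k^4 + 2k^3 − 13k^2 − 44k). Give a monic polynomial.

k^3 + 6k^2 + 11k

Euclidean algorithm in ℚ[k]:
  3k^4 + 24k^3 + 69k^2 + 66k = (3)(k^4 + 2k^3 − 13k^2 − 44k) + (18k^3 + 108k^2 + 198k)
  k^4 + 2k^3 − 13k^2 − 44k = ((1/18)k − 2/9)(18k^3 + 108k^2 + 198k) + (0)
Last nonzero remainder: 18k^3 + 108k^2 + 198k. Dividing through by 18 gives the monic gcd k^3 + 6k^2 + 11k.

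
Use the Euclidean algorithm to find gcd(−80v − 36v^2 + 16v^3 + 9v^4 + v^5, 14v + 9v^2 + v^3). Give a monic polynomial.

Apply the Euclidean algorithm:
  v^5 + 9v^4 + 16v^3 − 36v^2 − 80v = (v^2 + 2)(v^3 + 9v^2 + 14v) + (−54v^2 − 108v)
  v^3 + 9v^2 + 14v = (−(1/54)v − 7/54)(−54v^2 − 108v) + (0)
Last nonzero remainder: −54v^2 − 108v. Dividing through by −54 gives the monic gcd v^2 + 2v.

2v + v^2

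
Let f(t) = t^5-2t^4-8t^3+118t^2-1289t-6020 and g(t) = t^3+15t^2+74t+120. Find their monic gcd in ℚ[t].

t^2+9t+20

Apply the Euclidean algorithm:
  t^5-2t^4-8t^3+118t^2-1289t-6020 = (t^2-17t+173)(t^3+15t^2+74t+120) + (-1339t^2-12051t-26780)
  t^3+15t^2+74t+120 = (-(1/1339)t-6/1339)(-1339t^2-12051t-26780) + (0)
Last nonzero remainder: -1339t^2-12051t-26780. Dividing through by -1339 gives the monic gcd t^2+9t+20.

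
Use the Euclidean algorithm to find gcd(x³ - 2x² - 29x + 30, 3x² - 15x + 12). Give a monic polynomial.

x - 1

Apply the Euclidean algorithm:
  x³ - 2x² - 29x + 30 = ((1/3)x + 1)(3x² - 15x + 12) + (-18x + 18)
  3x² - 15x + 12 = (-(1/6)x + 2/3)(-18x + 18) + (0)
Last nonzero remainder: -18x + 18. Dividing through by -18 gives the monic gcd x - 1.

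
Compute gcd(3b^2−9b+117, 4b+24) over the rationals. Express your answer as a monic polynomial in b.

Apply the Euclidean algorithm:
  3b^2−9b+117 = ((3/4)b−27/4)(4b+24) + (279)
  4b+24 = ((4/279)b+8/93)(279) + (0)
The last nonzero remainder is the constant 279, so the polynomials are coprime and gcd = 1.

1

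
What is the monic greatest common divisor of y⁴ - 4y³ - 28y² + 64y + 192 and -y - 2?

y + 2

Repeated division with remainder:
  y⁴ - 4y³ - 28y² + 64y + 192 = (-y³ + 6y² + 16y - 96)(-y - 2) + (0)
Last nonzero remainder: -y - 2. Dividing through by -1 gives the monic gcd y + 2.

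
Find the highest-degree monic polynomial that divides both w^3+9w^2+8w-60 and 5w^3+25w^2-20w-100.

Euclidean algorithm in ℚ[w]:
  w^3+9w^2+8w-60 = (1/5)(5w^3+25w^2-20w-100) + (4w^2+12w-40)
  5w^3+25w^2-20w-100 = ((5/4)w+5/2)(4w^2+12w-40) + (0)
Last nonzero remainder: 4w^2+12w-40. Dividing through by 4 gives the monic gcd w^2+3w-10.

w^2+3w-10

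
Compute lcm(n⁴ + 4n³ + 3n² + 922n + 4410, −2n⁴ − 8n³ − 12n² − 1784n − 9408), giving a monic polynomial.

Euclidean algorithm in ℚ[n]:
  n⁴ + 4n³ + 3n² + 922n + 4410 = (−1/2)(−2n⁴ − 8n³ − 12n² − 1784n − 9408) + (−3n² + 30n − 294)
  −2n⁴ − 8n³ − 12n² − 1784n − 9408 = ((2/3)n² + (28/3)n + 32)(−3n² + 30n − 294) + (0)
Last nonzero remainder: −3n² + 30n − 294. Dividing through by −3 gives the monic gcd n² − 10n + 98.
Then lcm(f, g) = f·g / gcd(f, g); expanding and making the result monic gives the answer.

n⁶ + 18n⁵ + 107n⁴ + 1156n³ + 17462n² + 105996n + 211680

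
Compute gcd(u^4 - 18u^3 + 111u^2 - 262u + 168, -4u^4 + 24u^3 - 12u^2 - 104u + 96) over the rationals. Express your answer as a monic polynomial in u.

u^2 - 5u + 4

Euclidean algorithm in ℚ[u]:
  u^4 - 18u^3 + 111u^2 - 262u + 168 = (-1/4)(-4u^4 + 24u^3 - 12u^2 - 104u + 96) + (-12u^3 + 108u^2 - 288u + 192)
  -4u^4 + 24u^3 - 12u^2 - 104u + 96 = ((1/3)u + 1)(-12u^3 + 108u^2 - 288u + 192) + (-24u^2 + 120u - 96)
  -12u^3 + 108u^2 - 288u + 192 = ((1/2)u - 2)(-24u^2 + 120u - 96) + (0)
Last nonzero remainder: -24u^2 + 120u - 96. Dividing through by -24 gives the monic gcd u^2 - 5u + 4.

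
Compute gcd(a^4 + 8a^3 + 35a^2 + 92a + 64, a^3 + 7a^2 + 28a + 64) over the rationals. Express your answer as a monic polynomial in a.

a^3 + 7a^2 + 28a + 64

By polynomial division,
  a^4 + 8a^3 + 35a^2 + 92a + 64 = (a + 1)(a^3 + 7a^2 + 28a + 64) + (0)
The last nonzero remainder a^3 + 7a^2 + 28a + 64 is already monic.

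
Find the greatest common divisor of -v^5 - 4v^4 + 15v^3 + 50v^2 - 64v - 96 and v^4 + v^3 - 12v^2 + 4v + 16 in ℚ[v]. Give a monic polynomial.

v^3 + 3v^2 - 6v - 8

Euclidean algorithm in ℚ[v]:
  -v^5 - 4v^4 + 15v^3 + 50v^2 - 64v - 96 = (-v - 3)(v^4 + v^3 - 12v^2 + 4v + 16) + (6v^3 + 18v^2 - 36v - 48)
  v^4 + v^3 - 12v^2 + 4v + 16 = ((1/6)v - 1/3)(6v^3 + 18v^2 - 36v - 48) + (0)
Last nonzero remainder: 6v^3 + 18v^2 - 36v - 48. Dividing through by 6 gives the monic gcd v^3 + 3v^2 - 6v - 8.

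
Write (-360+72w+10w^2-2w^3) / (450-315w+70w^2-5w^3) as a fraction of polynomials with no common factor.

(12+2w)/(-15+5w)

By polynomial division,
  -2w^3+10w^2+72w-360 = (2/5)(-5w^3+70w^2-315w+450) + (-18w^2+198w-540)
  -5w^3+70w^2-315w+450 = ((5/18)w-5/6)(-18w^2+198w-540) + (0)
Last nonzero remainder: -18w^2+198w-540. Dividing through by -18 gives the monic gcd w^2-11w+30.
Cancel w^2-11w+30 from numerator and denominator to get the reduced form.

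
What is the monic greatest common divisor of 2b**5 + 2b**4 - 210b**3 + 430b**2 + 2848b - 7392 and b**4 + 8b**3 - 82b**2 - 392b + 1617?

b**3 + b**2 - 89b + 231

Repeated division with remainder:
  2b**5 + 2b**4 - 210b**3 + 430b**2 + 2848b - 7392 = (2b - 14)(b**4 + 8b**3 - 82b**2 - 392b + 1617) + (66b**3 + 66b**2 - 5874b + 15246)
  b**4 + 8b**3 - 82b**2 - 392b + 1617 = ((1/66)b + 7/66)(66b**3 + 66b**2 - 5874b + 15246) + (0)
Last nonzero remainder: 66b**3 + 66b**2 - 5874b + 15246. Dividing through by 66 gives the monic gcd b**3 + b**2 - 89b + 231.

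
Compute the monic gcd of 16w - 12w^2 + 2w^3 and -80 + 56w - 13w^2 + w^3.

-4 + w

Apply the Euclidean algorithm:
  2w^3 - 12w^2 + 16w = (2)(w^3 - 13w^2 + 56w - 80) + (14w^2 - 96w + 160)
  w^3 - 13w^2 + 56w - 80 = ((1/14)w - 43/98)(14w^2 - 96w + 160) + ((120/49)w - 480/49)
  14w^2 - 96w + 160 = ((343/60)w - 49/3)((120/49)w - 480/49) + (0)
Last nonzero remainder: (120/49)w - 480/49. Dividing through by 120/49 gives the monic gcd w - 4.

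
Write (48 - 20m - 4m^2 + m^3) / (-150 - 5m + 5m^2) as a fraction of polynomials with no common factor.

By polynomial division,
  m^3 - 4m^2 - 20m + 48 = ((1/5)m - 3/5)(5m^2 - 5m - 150) + (7m - 42)
  5m^2 - 5m - 150 = ((5/7)m + 25/7)(7m - 42) + (0)
Last nonzero remainder: 7m - 42. Dividing through by 7 gives the monic gcd m - 6.
Cancel m - 6 from numerator and denominator to get the reduced form.

(-8 + 2m + m^2)/(25 + 5m)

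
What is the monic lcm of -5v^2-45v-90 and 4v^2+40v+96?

By polynomial division,
  -5v^2-45v-90 = (-5/4)(4v^2+40v+96) + (5v+30)
  4v^2+40v+96 = ((4/5)v+16/5)(5v+30) + (0)
Last nonzero remainder: 5v+30. Dividing through by 5 gives the monic gcd v+6.
Then lcm(f, g) = f·g / gcd(f, g); expanding and making the result monic gives the answer.

v^3+13v^2+54v+72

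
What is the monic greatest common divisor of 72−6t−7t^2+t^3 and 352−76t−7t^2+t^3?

−4+t

Repeated division with remainder:
  t^3−7t^2−6t+72 = (t^3−7t^2−76t+352) + (70t−280)
  t^3−7t^2−76t+352 = ((1/70)t^2−(3/70)t−44/35)(70t−280) + (0)
Last nonzero remainder: 70t−280. Dividing through by 70 gives the monic gcd t−4.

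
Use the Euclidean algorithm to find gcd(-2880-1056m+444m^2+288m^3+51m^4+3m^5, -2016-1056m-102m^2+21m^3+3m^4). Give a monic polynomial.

Euclidean algorithm in ℚ[m]:
  3m^5+51m^4+288m^3+444m^2-1056m-2880 = (m+10)(3m^4+21m^3-102m^2-1056m-2016) + (180m^3+2520m^2+11520m+17280)
  3m^4+21m^3-102m^2-1056m-2016 = ((1/60)m-7/60)(180m^3+2520m^2+11520m+17280) + (0)
Last nonzero remainder: 180m^3+2520m^2+11520m+17280. Dividing through by 180 gives the monic gcd m^3+14m^2+64m+96.

96+64m+14m^2+m^3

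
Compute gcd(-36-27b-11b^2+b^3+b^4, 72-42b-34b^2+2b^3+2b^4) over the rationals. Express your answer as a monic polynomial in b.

-12-b+b^2

Euclidean algorithm in ℚ[b]:
  b^4+b^3-11b^2-27b-36 = (1/2)(2b^4+2b^3-34b^2-42b+72) + (6b^2-6b-72)
  2b^4+2b^3-34b^2-42b+72 = ((1/3)b^2+(2/3)b-1)(6b^2-6b-72) + (0)
Last nonzero remainder: 6b^2-6b-72. Dividing through by 6 gives the monic gcd b^2-b-12.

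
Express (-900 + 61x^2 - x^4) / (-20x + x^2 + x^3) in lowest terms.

(-180 + 36x + 5x^2 - x^3)/(-4x + x^2)

Euclidean algorithm in ℚ[x]:
  -x^4 + 61x^2 - 900 = (-x + 1)(x^3 + x^2 - 20x) + (40x^2 + 20x - 900)
  x^3 + x^2 - 20x = ((1/40)x + 1/80)(40x^2 + 20x - 900) + ((9/4)x + 45/4)
  40x^2 + 20x - 900 = ((160/9)x - 80)((9/4)x + 45/4) + (0)
Last nonzero remainder: (9/4)x + 45/4. Dividing through by 9/4 gives the monic gcd x + 5.
Cancel x + 5 from numerator and denominator to get the reduced form.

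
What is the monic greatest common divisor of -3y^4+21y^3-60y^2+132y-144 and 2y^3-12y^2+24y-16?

By polynomial division,
  -3y^4+21y^3-60y^2+132y-144 = (-(3/2)y+3/2)(2y^3-12y^2+24y-16) + (-6y^2+72y-120)
  2y^3-12y^2+24y-16 = (-(1/3)y-2)(-6y^2+72y-120) + (128y-256)
  -6y^2+72y-120 = (-(3/64)y+15/32)(128y-256) + (0)
Last nonzero remainder: 128y-256. Dividing through by 128 gives the monic gcd y-2.

y-2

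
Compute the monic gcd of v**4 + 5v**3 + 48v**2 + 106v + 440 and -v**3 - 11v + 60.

Euclidean algorithm in ℚ[v]:
  v**4 + 5v**3 + 48v**2 + 106v + 440 = (-v - 5)(-v**3 - 11v + 60) + (37v**2 + 111v + 740)
  -v**3 - 11v + 60 = (-(1/37)v + 3/37)(37v**2 + 111v + 740) + (0)
Last nonzero remainder: 37v**2 + 111v + 740. Dividing through by 37 gives the monic gcd v**2 + 3v + 20.

v**2 + 3v + 20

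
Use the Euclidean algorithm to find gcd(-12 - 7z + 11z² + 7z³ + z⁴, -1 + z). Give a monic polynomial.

-1 + z

By polynomial division,
  z⁴ + 7z³ + 11z² - 7z - 12 = (z³ + 8z² + 19z + 12)(z - 1) + (0)
The last nonzero remainder z - 1 is already monic.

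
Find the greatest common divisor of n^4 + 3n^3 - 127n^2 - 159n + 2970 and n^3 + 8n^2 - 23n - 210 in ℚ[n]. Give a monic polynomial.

n^2 + n - 30

Apply the Euclidean algorithm:
  n^4 + 3n^3 - 127n^2 - 159n + 2970 = (n - 5)(n^3 + 8n^2 - 23n - 210) + (-64n^2 - 64n + 1920)
  n^3 + 8n^2 - 23n - 210 = (-(1/64)n - 7/64)(-64n^2 - 64n + 1920) + (0)
Last nonzero remainder: -64n^2 - 64n + 1920. Dividing through by -64 gives the monic gcd n^2 + n - 30.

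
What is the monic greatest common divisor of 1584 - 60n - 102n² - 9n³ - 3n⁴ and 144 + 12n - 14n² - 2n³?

Repeated division with remainder:
  -3n⁴ - 9n³ - 102n² - 60n + 1584 = ((3/2)n - 6)(-2n³ - 14n² + 12n + 144) + (-204n² - 204n + 2448)
  -2n³ - 14n² + 12n + 144 = ((1/102)n + 1/17)(-204n² - 204n + 2448) + (0)
Last nonzero remainder: -204n² - 204n + 2448. Dividing through by -204 gives the monic gcd n² + n - 12.

-12 + n + n²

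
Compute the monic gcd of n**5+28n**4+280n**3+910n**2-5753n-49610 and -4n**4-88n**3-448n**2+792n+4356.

n**2+22n+121

Repeated division with remainder:
  n**5+28n**4+280n**3+910n**2-5753n-49610 = (-(1/4)n-3/2)(-4n**4-88n**3-448n**2+792n+4356) + (36n**3+436n**2-3476n-43076)
  -4n**4-88n**3-448n**2+792n+4356 = (-(1/9)n-89/81)(36n**3+436n**2-3476n-43076) + (-(28768/81)n**2-(632896/81)n-3480928/81)
  36n**3+436n**2-3476n-43076 = (-(729/7192)n+7209/7192)(-(28768/81)n**2-(632896/81)n-3480928/81) + (0)
Last nonzero remainder: -(28768/81)n**2-(632896/81)n-3480928/81. Dividing through by -28768/81 gives the monic gcd n**2+22n+121.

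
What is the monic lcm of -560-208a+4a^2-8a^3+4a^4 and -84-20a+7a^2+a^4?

420+16a-55a^2+7a^3-5a^4+a^5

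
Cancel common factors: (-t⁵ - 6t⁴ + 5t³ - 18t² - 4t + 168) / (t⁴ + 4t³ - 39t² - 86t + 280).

(-t³ - t² - 4t - 12)/(t² - t - 20)

Apply the Euclidean algorithm:
  -t⁵ - 6t⁴ + 5t³ - 18t² - 4t + 168 = (-t - 2)(t⁴ + 4t³ - 39t² - 86t + 280) + (-26t³ - 182t² + 104t + 728)
  t⁴ + 4t³ - 39t² - 86t + 280 = (-(1/26)t + 3/26)(-26t³ - 182t² + 104t + 728) + (-14t² - 70t + 196)
  -26t³ - 182t² + 104t + 728 = ((13/7)t + 26/7)(-14t² - 70t + 196) + (0)
Last nonzero remainder: -14t² - 70t + 196. Dividing through by -14 gives the monic gcd t² + 5t - 14.
Cancel t² + 5t - 14 from numerator and denominator to get the reduced form.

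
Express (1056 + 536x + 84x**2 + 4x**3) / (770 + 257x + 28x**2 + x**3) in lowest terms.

(96 + 40x + 4x**2)/(70 + 17x + x**2)

Repeated division with remainder:
  4x**3 + 84x**2 + 536x + 1056 = (4)(x**3 + 28x**2 + 257x + 770) + (-28x**2 - 492x - 2024)
  x**3 + 28x**2 + 257x + 770 = (-(1/28)x - 73/196)(-28x**2 - 492x - 2024) + ((72/49)x + 792/49)
  -28x**2 - 492x - 2024 = (-(343/18)x - 1127/9)((72/49)x + 792/49) + (0)
Last nonzero remainder: (72/49)x + 792/49. Dividing through by 72/49 gives the monic gcd x + 11.
Cancel x + 11 from numerator and denominator to get the reduced form.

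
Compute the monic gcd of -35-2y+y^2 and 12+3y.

1

Apply the Euclidean algorithm:
  y^2-2y-35 = ((1/3)y-2)(3y+12) + (-11)
  3y+12 = (-(3/11)y-12/11)(-11) + (0)
The last nonzero remainder is the constant -11, so the polynomials are coprime and gcd = 1.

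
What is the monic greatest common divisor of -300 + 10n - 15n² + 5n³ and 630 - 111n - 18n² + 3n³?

Repeated division with remainder:
  5n³ - 15n² + 10n - 300 = (5/3)(3n³ - 18n² - 111n + 630) + (15n² + 195n - 1350)
  3n³ - 18n² - 111n + 630 = ((1/5)n - 19/5)(15n² + 195n - 1350) + (900n - 4500)
  15n² + 195n - 1350 = ((1/60)n + 3/10)(900n - 4500) + (0)
Last nonzero remainder: 900n - 4500. Dividing through by 900 gives the monic gcd n - 5.

-5 + n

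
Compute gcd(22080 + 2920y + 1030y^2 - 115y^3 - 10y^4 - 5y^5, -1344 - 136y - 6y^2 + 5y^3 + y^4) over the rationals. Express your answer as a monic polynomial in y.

-192 + 8y - 2y^2 + y^3

Repeated division with remainder:
  -5y^5 - 10y^4 - 115y^3 + 1030y^2 + 2920y + 22080 = (-5y + 15)(y^4 + 5y^3 - 6y^2 - 136y - 1344) + (-220y^3 + 440y^2 - 1760y + 42240)
  y^4 + 5y^3 - 6y^2 - 136y - 1344 = (-(1/220)y - 7/220)(-220y^3 + 440y^2 - 1760y + 42240) + (0)
Last nonzero remainder: -220y^3 + 440y^2 - 1760y + 42240. Dividing through by -220 gives the monic gcd y^3 - 2y^2 + 8y - 192.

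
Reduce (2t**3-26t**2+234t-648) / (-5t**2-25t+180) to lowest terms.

(-2t**2+18t-162)/(5t+45)

Apply the Euclidean algorithm:
  2t**3-26t**2+234t-648 = (-(2/5)t+36/5)(-5t**2-25t+180) + (486t-1944)
  -5t**2-25t+180 = (-(5/486)t-5/54)(486t-1944) + (0)
Last nonzero remainder: 486t-1944. Dividing through by 486 gives the monic gcd t-4.
Cancel t-4 from numerator and denominator to get the reduced form.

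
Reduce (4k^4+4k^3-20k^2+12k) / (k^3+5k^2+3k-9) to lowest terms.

(4k^2-4k)/(k+3)

By polynomial division,
  4k^4+4k^3-20k^2+12k = (4k-16)(k^3+5k^2+3k-9) + (48k^2+96k-144)
  k^3+5k^2+3k-9 = ((1/48)k+1/16)(48k^2+96k-144) + (0)
Last nonzero remainder: 48k^2+96k-144. Dividing through by 48 gives the monic gcd k^2+2k-3.
Cancel k^2+2k-3 from numerator and denominator to get the reduced form.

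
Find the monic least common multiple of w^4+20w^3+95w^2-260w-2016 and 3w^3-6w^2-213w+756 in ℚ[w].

w^5+13w^4-45w^3-925w^2-196w+14112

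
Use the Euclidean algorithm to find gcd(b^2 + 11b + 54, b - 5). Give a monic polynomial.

Apply the Euclidean algorithm:
  b^2 + 11b + 54 = (b + 16)(b - 5) + (134)
  b - 5 = ((1/134)b - 5/134)(134) + (0)
The last nonzero remainder is the constant 134, so the polynomials are coprime and gcd = 1.

1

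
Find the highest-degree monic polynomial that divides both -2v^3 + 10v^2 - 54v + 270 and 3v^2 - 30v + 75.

v - 5

Euclidean algorithm in ℚ[v]:
  -2v^3 + 10v^2 - 54v + 270 = (-(2/3)v - 10/3)(3v^2 - 30v + 75) + (-104v + 520)
  3v^2 - 30v + 75 = (-(3/104)v + 15/104)(-104v + 520) + (0)
Last nonzero remainder: -104v + 520. Dividing through by -104 gives the monic gcd v - 5.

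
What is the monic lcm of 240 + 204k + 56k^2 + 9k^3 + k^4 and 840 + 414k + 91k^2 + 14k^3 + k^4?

1680 + 1668k + 596k^2 + 119k^3 + 16k^4 + k^5

By polynomial division,
  k^4 + 9k^3 + 56k^2 + 204k + 240 = (k^4 + 14k^3 + 91k^2 + 414k + 840) + (−5k^3 − 35k^2 − 210k − 600)
  k^4 + 14k^3 + 91k^2 + 414k + 840 = (−(1/5)k − 7/5)(−5k^3 − 35k^2 − 210k − 600) + (0)
Last nonzero remainder: −5k^3 − 35k^2 − 210k − 600. Dividing through by −5 gives the monic gcd k^3 + 7k^2 + 42k + 120.
Then lcm(f, g) = f·g / gcd(f, g); expanding and making the result monic gives the answer.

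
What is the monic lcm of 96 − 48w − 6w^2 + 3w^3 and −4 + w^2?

By polynomial division,
  3w^3 − 6w^2 − 48w + 96 = (3w − 6)(w^2 − 4) + (−36w + 72)
  w^2 − 4 = (−(1/36)w − 1/18)(−36w + 72) + (0)
Last nonzero remainder: −36w + 72. Dividing through by −36 gives the monic gcd w − 2.
Then lcm(f, g) = f·g / gcd(f, g); expanding and making the result monic gives the answer.

64 − 20w^2 + w^4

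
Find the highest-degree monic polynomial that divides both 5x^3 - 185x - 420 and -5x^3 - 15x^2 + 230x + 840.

x^2 - 3x - 28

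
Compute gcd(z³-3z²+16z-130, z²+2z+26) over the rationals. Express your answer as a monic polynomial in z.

Repeated division with remainder:
  z³-3z²+16z-130 = (z-5)(z²+2z+26) + (0)
The last nonzero remainder z²+2z+26 is already monic.

z²+2z+26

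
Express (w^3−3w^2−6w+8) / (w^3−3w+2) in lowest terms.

Euclidean algorithm in ℚ[w]:
  w^3−3w^2−6w+8 = (w^3−3w+2) + (−3w^2−3w+6)
  w^3−3w+2 = (−(1/3)w+1/3)(−3w^2−3w+6) + (0)
Last nonzero remainder: −3w^2−3w+6. Dividing through by −3 gives the monic gcd w^2+w−2.
Cancel w^2+w−2 from numerator and denominator to get the reduced form.

(w−4)/(w−1)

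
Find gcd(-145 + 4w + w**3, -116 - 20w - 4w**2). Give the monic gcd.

29 + 5w + w**2

Euclidean algorithm in ℚ[w]:
  w**3 + 4w - 145 = (-(1/4)w + 5/4)(-4w**2 - 20w - 116) + (0)
Last nonzero remainder: -4w**2 - 20w - 116. Dividing through by -4 gives the monic gcd w**2 + 5w + 29.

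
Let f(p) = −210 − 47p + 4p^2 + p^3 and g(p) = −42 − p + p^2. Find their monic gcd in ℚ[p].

Euclidean algorithm in ℚ[p]:
  p^3 + 4p^2 − 47p − 210 = (p + 5)(p^2 − p − 42) + (0)
The last nonzero remainder p^2 − p − 42 is already monic.

−42 − p + p^2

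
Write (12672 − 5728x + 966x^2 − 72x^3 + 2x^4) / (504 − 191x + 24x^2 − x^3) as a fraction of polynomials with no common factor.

By polynomial division,
  2x^4 − 72x^3 + 966x^2 − 5728x + 12672 = (−2x + 24)(−x^3 + 24x^2 − 191x + 504) + (8x^2 − 136x + 576)
  −x^3 + 24x^2 − 191x + 504 = (−(1/8)x + 7/8)(8x^2 − 136x + 576) + (0)
Last nonzero remainder: 8x^2 − 136x + 576. Dividing through by 8 gives the monic gcd x^2 − 17x + 72.
Cancel x^2 − 17x + 72 from numerator and denominator to get the reduced form.

(−176 + 38x − 2x^2)/(−7 + x)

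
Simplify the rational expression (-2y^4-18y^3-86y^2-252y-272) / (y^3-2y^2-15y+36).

By polynomial division,
  -2y^4-18y^3-86y^2-252y-272 = (-2y-22)(y^3-2y^2-15y+36) + (-160y^2-510y+520)
  y^3-2y^2-15y+36 = (-(1/160)y+83/2560)(-160y^2-510y+520) + ((1225/256)y+1225/64)
  -160y^2-510y+520 = (-(8192/245)y+6656/245)((1225/256)y+1225/64) + (0)
Last nonzero remainder: (1225/256)y+1225/64. Dividing through by 1225/256 gives the monic gcd y+4.
Cancel y+4 from numerator and denominator to get the reduced form.

(-2y^3-10y^2-46y-68)/(y^2-6y+9)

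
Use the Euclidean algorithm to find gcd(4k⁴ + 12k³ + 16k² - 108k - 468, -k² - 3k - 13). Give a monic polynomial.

Euclidean algorithm in ℚ[k]:
  4k⁴ + 12k³ + 16k² - 108k - 468 = (-4k² + 36)(-k² - 3k - 13) + (0)
Last nonzero remainder: -k² - 3k - 13. Dividing through by -1 gives the monic gcd k² + 3k + 13.

k² + 3k + 13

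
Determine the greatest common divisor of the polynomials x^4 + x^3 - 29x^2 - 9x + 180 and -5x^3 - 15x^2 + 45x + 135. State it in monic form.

x^2 - 9

By polynomial division,
  x^4 + x^3 - 29x^2 - 9x + 180 = (-(1/5)x + 2/5)(-5x^3 - 15x^2 + 45x + 135) + (-14x^2 + 126)
  -5x^3 - 15x^2 + 45x + 135 = ((5/14)x + 15/14)(-14x^2 + 126) + (0)
Last nonzero remainder: -14x^2 + 126. Dividing through by -14 gives the monic gcd x^2 - 9.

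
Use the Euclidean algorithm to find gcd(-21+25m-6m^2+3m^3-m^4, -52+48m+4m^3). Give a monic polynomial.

-1+m

By polynomial division,
  -m^4+3m^3-6m^2+25m-21 = (-(1/4)m+3/4)(4m^3+48m-52) + (6m^2-24m+18)
  4m^3+48m-52 = ((2/3)m+8/3)(6m^2-24m+18) + (100m-100)
  6m^2-24m+18 = ((3/50)m-9/50)(100m-100) + (0)
Last nonzero remainder: 100m-100. Dividing through by 100 gives the monic gcd m-1.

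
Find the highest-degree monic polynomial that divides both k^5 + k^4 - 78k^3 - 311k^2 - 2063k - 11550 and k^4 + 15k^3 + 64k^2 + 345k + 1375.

k^2 - k + 25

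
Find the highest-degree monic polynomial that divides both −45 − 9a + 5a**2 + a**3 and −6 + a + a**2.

Euclidean algorithm in ℚ[a]:
  a**3 + 5a**2 − 9a − 45 = (a + 4)(a**2 + a − 6) + (−7a − 21)
  a**2 + a − 6 = (−(1/7)a + 2/7)(−7a − 21) + (0)
Last nonzero remainder: −7a − 21. Dividing through by −7 gives the monic gcd a + 3.

3 + a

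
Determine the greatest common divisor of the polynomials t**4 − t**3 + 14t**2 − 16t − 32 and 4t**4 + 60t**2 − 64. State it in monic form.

Euclidean algorithm in ℚ[t]:
  t**4 − t**3 + 14t**2 − 16t − 32 = (1/4)(4t**4 + 60t**2 − 64) + (−t**3 − t**2 − 16t − 16)
  4t**4 + 60t**2 − 64 = (−4t + 4)(−t**3 − t**2 − 16t − 16) + (0)
Last nonzero remainder: −t**3 − t**2 − 16t − 16. Dividing through by −1 gives the monic gcd t**3 + t**2 + 16t + 16.

t**3 + t**2 + 16t + 16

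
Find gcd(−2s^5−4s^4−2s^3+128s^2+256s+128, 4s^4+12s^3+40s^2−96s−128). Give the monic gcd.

s^3+5s^2+20s+16

Euclidean algorithm in ℚ[s]:
  −2s^5−4s^4−2s^3+128s^2+256s+128 = (−(1/2)s+1/2)(4s^4+12s^3+40s^2−96s−128) + (12s^3+60s^2+240s+192)
  4s^4+12s^3+40s^2−96s−128 = ((1/3)s−2/3)(12s^3+60s^2+240s+192) + (0)
Last nonzero remainder: 12s^3+60s^2+240s+192. Dividing through by 12 gives the monic gcd s^3+5s^2+20s+16.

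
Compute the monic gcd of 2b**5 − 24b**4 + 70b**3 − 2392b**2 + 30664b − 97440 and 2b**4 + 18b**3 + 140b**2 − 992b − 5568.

By polynomial division,
  2b**5 − 24b**4 + 70b**3 − 2392b**2 + 30664b − 97440 = (b − 21)(2b**4 + 18b**3 + 140b**2 − 992b − 5568) + (308b**3 + 1540b**2 + 15400b − 214368)
  2b**4 + 18b**3 + 140b**2 − 992b − 5568 = ((1/154)b + 2/77)(308b**3 + 1540b**2 + 15400b − 214368) + (0)
Last nonzero remainder: 308b**3 + 1540b**2 + 15400b − 214368. Dividing through by 308 gives the monic gcd b**3 + 5b**2 + 50b − 696.

b**3 + 5b**2 + 50b − 696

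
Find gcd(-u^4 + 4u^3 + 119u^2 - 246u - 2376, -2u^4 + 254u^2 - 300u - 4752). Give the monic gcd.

Apply the Euclidean algorithm:
  -u^4 + 4u^3 + 119u^2 - 246u - 2376 = (1/2)(-2u^4 + 254u^2 - 300u - 4752) + (4u^3 - 8u^2 - 96u)
  -2u^4 + 254u^2 - 300u - 4752 = (-(1/2)u - 1)(4u^3 - 8u^2 - 96u) + (198u^2 - 396u - 4752)
  4u^3 - 8u^2 - 96u = ((2/99)u)(198u^2 - 396u - 4752) + (0)
Last nonzero remainder: 198u^2 - 396u - 4752. Dividing through by 198 gives the monic gcd u^2 - 2u - 24.

u^2 - 2u - 24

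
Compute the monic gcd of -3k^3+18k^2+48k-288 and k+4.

k+4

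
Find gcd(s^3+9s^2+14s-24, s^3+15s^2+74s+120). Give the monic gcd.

s^2+10s+24

Apply the Euclidean algorithm:
  s^3+9s^2+14s-24 = (s^3+15s^2+74s+120) + (-6s^2-60s-144)
  s^3+15s^2+74s+120 = (-(1/6)s-5/6)(-6s^2-60s-144) + (0)
Last nonzero remainder: -6s^2-60s-144. Dividing through by -6 gives the monic gcd s^2+10s+24.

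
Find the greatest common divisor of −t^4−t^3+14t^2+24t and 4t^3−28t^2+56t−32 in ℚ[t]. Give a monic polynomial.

t−4

Repeated division with remainder:
  −t^4−t^3+14t^2+24t = (−(1/4)t−2)(4t^3−28t^2+56t−32) + (−28t^2+128t−64)
  4t^3−28t^2+56t−32 = (−(1/7)t+17/49)(−28t^2+128t−64) + ((120/49)t−480/49)
  −28t^2+128t−64 = (−(343/30)t+98/15)((120/49)t−480/49) + (0)
Last nonzero remainder: (120/49)t−480/49. Dividing through by 120/49 gives the monic gcd t−4.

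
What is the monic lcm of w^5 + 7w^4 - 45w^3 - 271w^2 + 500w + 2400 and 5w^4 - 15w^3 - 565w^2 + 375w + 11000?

Repeated division with remainder:
  w^5 + 7w^4 - 45w^3 - 271w^2 + 500w + 2400 = ((1/5)w + 2)(5w^4 - 15w^3 - 565w^2 + 375w + 11000) + (98w^3 + 784w^2 - 2450w - 19600)
  5w^4 - 15w^3 - 565w^2 + 375w + 11000 = ((5/98)w - 55/98)(98w^3 + 784w^2 - 2450w - 19600) + (0)
Last nonzero remainder: 98w^3 + 784w^2 - 2450w - 19600. Dividing through by 98 gives the monic gcd w^3 + 8w^2 - 25w - 200.
Then lcm(f, g) = f·g / gcd(f, g); expanding and making the result monic gives the answer.

w^6 - 4w^5 - 122w^4 + 224w^3 + 3481w^2 - 3100w - 26400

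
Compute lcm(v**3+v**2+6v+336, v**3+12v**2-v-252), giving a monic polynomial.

Repeated division with remainder:
  v**3+v**2+6v+336 = (v**3+12v**2-v-252) + (-11v**2+7v+588)
  v**3+12v**2-v-252 = (-(1/11)v-139/121)(-11v**2+7v+588) + ((7320/121)v+51240/121)
  -11v**2+7v+588 = (-(1331/7320)v+847/610)((7320/121)v+51240/121) + (0)
Last nonzero remainder: (7320/121)v+51240/121. Dividing through by 7320/121 gives the monic gcd v+7.
Then lcm(f, g) = f·g / gcd(f, g); expanding and making the result monic gives the answer.

v**5+6v**4-25v**3+330v**2+1464v-12096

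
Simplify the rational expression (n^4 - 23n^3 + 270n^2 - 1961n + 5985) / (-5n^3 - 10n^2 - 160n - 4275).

(-n^2 + 16n - 63)/(5n + 45)

By polynomial division,
  n^4 - 23n^3 + 270n^2 - 1961n + 5985 = (-(1/5)n + 5)(-5n^3 - 10n^2 - 160n - 4275) + (288n^2 - 2016n + 27360)
  -5n^3 - 10n^2 - 160n - 4275 = (-(5/288)n - 5/32)(288n^2 - 2016n + 27360) + (0)
Last nonzero remainder: 288n^2 - 2016n + 27360. Dividing through by 288 gives the monic gcd n^2 - 7n + 95.
Cancel n^2 - 7n + 95 from numerator and denominator to get the reduced form.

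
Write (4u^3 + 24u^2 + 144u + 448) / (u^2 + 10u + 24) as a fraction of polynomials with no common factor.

(4u^2 + 8u + 112)/(u + 6)

Apply the Euclidean algorithm:
  4u^3 + 24u^2 + 144u + 448 = (4u - 16)(u^2 + 10u + 24) + (208u + 832)
  u^2 + 10u + 24 = ((1/208)u + 3/104)(208u + 832) + (0)
Last nonzero remainder: 208u + 832. Dividing through by 208 gives the monic gcd u + 4.
Cancel u + 4 from numerator and denominator to get the reduced form.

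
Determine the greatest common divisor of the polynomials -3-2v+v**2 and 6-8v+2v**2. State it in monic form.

-3+v

By polynomial division,
  v**2-2v-3 = (1/2)(2v**2-8v+6) + (2v-6)
  2v**2-8v+6 = (v-1)(2v-6) + (0)
Last nonzero remainder: 2v-6. Dividing through by 2 gives the monic gcd v-3.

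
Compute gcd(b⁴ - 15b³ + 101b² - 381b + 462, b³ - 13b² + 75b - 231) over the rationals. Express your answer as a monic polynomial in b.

b³ - 13b² + 75b - 231

Apply the Euclidean algorithm:
  b⁴ - 15b³ + 101b² - 381b + 462 = (b - 2)(b³ - 13b² + 75b - 231) + (0)
The last nonzero remainder b³ - 13b² + 75b - 231 is already monic.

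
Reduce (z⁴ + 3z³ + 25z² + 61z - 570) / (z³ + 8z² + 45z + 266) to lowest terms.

(z² + 2z - 15)/(z + 7)

Repeated division with remainder:
  z⁴ + 3z³ + 25z² + 61z - 570 = (z - 5)(z³ + 8z² + 45z + 266) + (20z² + 20z + 760)
  z³ + 8z² + 45z + 266 = ((1/20)z + 7/20)(20z² + 20z + 760) + (0)
Last nonzero remainder: 20z² + 20z + 760. Dividing through by 20 gives the monic gcd z² + z + 38.
Cancel z² + z + 38 from numerator and denominator to get the reduced form.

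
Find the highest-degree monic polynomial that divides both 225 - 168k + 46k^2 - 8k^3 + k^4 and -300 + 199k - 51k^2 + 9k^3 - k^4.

-75 + 31k - 5k^2 + k^3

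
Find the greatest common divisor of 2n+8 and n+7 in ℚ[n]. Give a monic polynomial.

Repeated division with remainder:
  2n+8 = (2)(n+7) + (-6)
  n+7 = (-(1/6)n-7/6)(-6) + (0)
The last nonzero remainder is the constant -6, so the polynomials are coprime and gcd = 1.

1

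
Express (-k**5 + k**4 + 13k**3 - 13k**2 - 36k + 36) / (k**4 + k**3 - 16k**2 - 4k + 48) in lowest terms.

Repeated division with remainder:
  -k**5 + k**4 + 13k**3 - 13k**2 - 36k + 36 = (-k + 2)(k**4 + k**3 - 16k**2 - 4k + 48) + (-5k**3 + 15k**2 + 20k - 60)
  k**4 + k**3 - 16k**2 - 4k + 48 = (-(1/5)k - 4/5)(-5k**3 + 15k**2 + 20k - 60) + (0)
Last nonzero remainder: -5k**3 + 15k**2 + 20k - 60. Dividing through by -5 gives the monic gcd k**3 - 3k**2 - 4k + 12.
Cancel k**3 - 3k**2 - 4k + 12 from numerator and denominator to get the reduced form.

(-k**2 - 2k + 3)/(k + 4)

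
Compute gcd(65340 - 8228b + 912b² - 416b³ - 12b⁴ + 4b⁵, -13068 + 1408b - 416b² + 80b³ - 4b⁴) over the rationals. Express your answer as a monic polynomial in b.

Apply the Euclidean algorithm:
  4b⁵ - 12b⁴ - 416b³ + 912b² - 8228b + 65340 = (-b - 17)(-4b⁴ + 80b³ - 416b² + 1408b - 13068) + (528b³ - 4752b² + 2640b - 156816)
  -4b⁴ + 80b³ - 416b² + 1408b - 13068 = (-(1/132)b + 1/12)(528b³ - 4752b² + 2640b - 156816) + (0)
Last nonzero remainder: 528b³ - 4752b² + 2640b - 156816. Dividing through by 528 gives the monic gcd b³ - 9b² + 5b - 297.

-297 + 5b - 9b² + b³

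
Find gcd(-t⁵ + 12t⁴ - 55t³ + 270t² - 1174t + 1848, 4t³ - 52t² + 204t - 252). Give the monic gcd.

t² - 10t + 21

Repeated division with remainder:
  -t⁵ + 12t⁴ - 55t³ + 270t² - 1174t + 1848 = (-(1/4)t² - (1/4)t - 17/4)(4t³ - 52t² + 204t - 252) + (37t² - 370t + 777)
  4t³ - 52t² + 204t - 252 = ((4/37)t - 12/37)(37t² - 370t + 777) + (0)
Last nonzero remainder: 37t² - 370t + 777. Dividing through by 37 gives the monic gcd t² - 10t + 21.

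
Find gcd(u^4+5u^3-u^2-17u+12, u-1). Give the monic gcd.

By polynomial division,
  u^4+5u^3-u^2-17u+12 = (u^3+6u^2+5u-12)(u-1) + (0)
The last nonzero remainder u-1 is already monic.

u-1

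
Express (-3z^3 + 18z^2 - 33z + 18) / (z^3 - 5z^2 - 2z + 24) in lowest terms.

(-3z^2 + 9z - 6)/(z^2 - 2z - 8)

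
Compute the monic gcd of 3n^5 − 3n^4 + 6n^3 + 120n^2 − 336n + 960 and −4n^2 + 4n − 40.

n^2 − n + 10

Apply the Euclidean algorithm:
  3n^5 − 3n^4 + 6n^3 + 120n^2 − 336n + 960 = (−(3/4)n^3 + 6n − 24)(−4n^2 + 4n − 40) + (0)
Last nonzero remainder: −4n^2 + 4n − 40. Dividing through by −4 gives the monic gcd n^2 − n + 10.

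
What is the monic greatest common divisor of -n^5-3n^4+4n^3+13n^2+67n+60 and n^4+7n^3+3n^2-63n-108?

Repeated division with remainder:
  -n^5-3n^4+4n^3+13n^2+67n+60 = (-n+4)(n^4+7n^3+3n^2-63n-108) + (-21n^3-62n^2+211n+492)
  n^4+7n^3+3n^2-63n-108 = (-(1/21)n-85/441)(-21n^3-62n^2+211n+492) + ((484/441)n^2+(484/441)n-1936/147)
  -21n^3-62n^2+211n+492 = (-(9261/484)n-18081/484)((484/441)n^2+(484/441)n-1936/147) + (0)
Last nonzero remainder: (484/441)n^2+(484/441)n-1936/147. Dividing through by 484/441 gives the monic gcd n^2+n-12.

n^2+n-12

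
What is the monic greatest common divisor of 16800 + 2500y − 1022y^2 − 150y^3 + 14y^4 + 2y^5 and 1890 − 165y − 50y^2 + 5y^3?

By polynomial division,
  2y^5 + 14y^4 − 150y^3 − 1022y^2 + 2500y + 16800 = ((2/5)y^2 + (34/5)y + 256/5)(5y^3 − 50y^2 − 165y + 1890) + (1904y^2 − 1904y − 79968)
  5y^3 − 50y^2 − 165y + 1890 = ((5/1904)y − 45/1904)(1904y^2 − 1904y − 79968) + (0)
Last nonzero remainder: 1904y^2 − 1904y − 79968. Dividing through by 1904 gives the monic gcd y^2 − y − 42.

−42 − y + y^2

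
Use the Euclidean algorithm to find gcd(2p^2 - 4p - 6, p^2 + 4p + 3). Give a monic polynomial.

Apply the Euclidean algorithm:
  2p^2 - 4p - 6 = (2)(p^2 + 4p + 3) + (-12p - 12)
  p^2 + 4p + 3 = (-(1/12)p - 1/4)(-12p - 12) + (0)
Last nonzero remainder: -12p - 12. Dividing through by -12 gives the monic gcd p + 1.

p + 1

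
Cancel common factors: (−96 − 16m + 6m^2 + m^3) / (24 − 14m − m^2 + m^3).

(−24 + 2m + m^2)/(6 − 5m + m^2)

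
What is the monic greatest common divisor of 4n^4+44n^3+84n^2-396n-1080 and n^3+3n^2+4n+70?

n+5

Apply the Euclidean algorithm:
  4n^4+44n^3+84n^2-396n-1080 = (4n+32)(n^3+3n^2+4n+70) + (-28n^2-804n-3320)
  n^3+3n^2+4n+70 = (-(1/28)n+45/49)(-28n^2-804n-3320) + ((30566/49)n+152830/49)
  -28n^2-804n-3320 = (-(686/15283)n-16268/15283)((30566/49)n+152830/49) + (0)
Last nonzero remainder: (30566/49)n+152830/49. Dividing through by 30566/49 gives the monic gcd n+5.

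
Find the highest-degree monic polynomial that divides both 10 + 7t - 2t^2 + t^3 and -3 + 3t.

Repeated division with remainder:
  t^3 - 2t^2 + 7t + 10 = ((1/3)t^2 - (1/3)t + 2)(3t - 3) + (16)
  3t - 3 = ((3/16)t - 3/16)(16) + (0)
The last nonzero remainder is the constant 16, so the polynomials are coprime and gcd = 1.

1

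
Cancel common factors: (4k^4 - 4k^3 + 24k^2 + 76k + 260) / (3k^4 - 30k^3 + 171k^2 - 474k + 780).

Euclidean algorithm in ℚ[k]:
  4k^4 - 4k^3 + 24k^2 + 76k + 260 = (4/3)(3k^4 - 30k^3 + 171k^2 - 474k + 780) + (36k^3 - 204k^2 + 708k - 780)
  3k^4 - 30k^3 + 171k^2 - 474k + 780 = ((1/12)k - 13/36)(36k^3 - 204k^2 + 708k - 780) + ((115/3)k^2 - (460/3)k + 1495/3)
  36k^3 - 204k^2 + 708k - 780 = ((108/115)k - 36/23)((115/3)k^2 - (460/3)k + 1495/3) + (0)
Last nonzero remainder: (115/3)k^2 - (460/3)k + 1495/3. Dividing through by 115/3 gives the monic gcd k^2 - 4k + 13.
Cancel k^2 - 4k + 13 from numerator and denominator to get the reduced form.

(4k^2 + 12k + 20)/(3k^2 - 18k + 60)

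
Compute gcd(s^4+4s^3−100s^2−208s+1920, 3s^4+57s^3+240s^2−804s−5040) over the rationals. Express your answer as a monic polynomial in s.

By polynomial division,
  s^4+4s^3−100s^2−208s+1920 = (1/3)(3s^4+57s^3+240s^2−804s−5040) + (−15s^3−180s^2+60s+3600)
  3s^4+57s^3+240s^2−804s−5040 = (−(1/5)s−7/5)(−15s^3−180s^2+60s+3600) + (0)
Last nonzero remainder: −15s^3−180s^2+60s+3600. Dividing through by −15 gives the monic gcd s^3+12s^2−4s−240.

s^3+12s^2−4s−240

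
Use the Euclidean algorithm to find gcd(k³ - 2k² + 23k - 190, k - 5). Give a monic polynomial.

Apply the Euclidean algorithm:
  k³ - 2k² + 23k - 190 = (k² + 3k + 38)(k - 5) + (0)
The last nonzero remainder k - 5 is already monic.

k - 5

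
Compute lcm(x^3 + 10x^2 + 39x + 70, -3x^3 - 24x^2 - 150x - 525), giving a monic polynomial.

x^5 + 13x^4 + 104x^3 + 537x^2 + 1575x + 2450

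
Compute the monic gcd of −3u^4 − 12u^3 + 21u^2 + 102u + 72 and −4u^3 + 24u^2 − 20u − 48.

u^2 − 2u − 3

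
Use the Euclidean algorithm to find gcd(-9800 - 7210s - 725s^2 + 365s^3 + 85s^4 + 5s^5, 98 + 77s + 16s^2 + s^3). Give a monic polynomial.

Apply the Euclidean algorithm:
  5s^5 + 85s^4 + 365s^3 - 725s^2 - 7210s - 9800 = (5s^2 + 5s - 100)(s^3 + 16s^2 + 77s + 98) + (0)
The last nonzero remainder s^3 + 16s^2 + 77s + 98 is already monic.

98 + 77s + 16s^2 + s^3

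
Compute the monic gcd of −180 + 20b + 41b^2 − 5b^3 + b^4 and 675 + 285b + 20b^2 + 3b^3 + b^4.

45 − 5b + b^2

By polynomial division,
  b^4 − 5b^3 + 41b^2 + 20b − 180 = (b^4 + 3b^3 + 20b^2 + 285b + 675) + (−8b^3 + 21b^2 − 265b − 855)
  b^4 + 3b^3 + 20b^2 + 285b + 675 = (−(1/8)b − 45/64)(−8b^3 + 21b^2 − 265b − 855) + ((105/64)b^2 − (525/64)b + 4725/64)
  −8b^3 + 21b^2 − 265b − 855 = (−(512/105)b − 1216/105)((105/64)b^2 − (525/64)b + 4725/64) + (0)
Last nonzero remainder: (105/64)b^2 − (525/64)b + 4725/64. Dividing through by 105/64 gives the monic gcd b^2 − 5b + 45.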